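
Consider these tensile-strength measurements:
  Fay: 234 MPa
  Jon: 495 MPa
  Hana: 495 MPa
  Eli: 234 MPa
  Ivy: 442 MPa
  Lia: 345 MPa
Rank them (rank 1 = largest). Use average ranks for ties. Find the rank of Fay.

5.5

Sorted (descending): 495, 495, 442, 345, 234, 234
The 2 values of 495 occupy positions 1–2 → average rank (1+2)/2 = 1.5.
The 2 values of 234 occupy positions 5–6 → average rank (5+6)/2 = 5.5.
Fay has value 234 MPa → rank 5.5.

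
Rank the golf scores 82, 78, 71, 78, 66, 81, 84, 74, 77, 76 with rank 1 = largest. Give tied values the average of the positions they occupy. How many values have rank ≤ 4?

3

Sorted (descending): 84, 82, 81, 78, 78, 77, 76, 74, 71, 66
The 2 values of 78 occupy positions 4–5 → average rank (4+5)/2 = 4.5.
Ranks ≤ 4: {1, 2, 3} → 3 values.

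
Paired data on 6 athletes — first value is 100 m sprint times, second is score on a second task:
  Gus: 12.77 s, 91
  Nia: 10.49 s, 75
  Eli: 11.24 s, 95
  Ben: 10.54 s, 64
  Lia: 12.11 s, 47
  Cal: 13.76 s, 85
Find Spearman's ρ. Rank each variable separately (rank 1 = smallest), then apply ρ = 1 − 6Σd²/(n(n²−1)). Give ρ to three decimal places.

Ranks of variable 1: 5, 1, 3, 2, 4, 6
Ranks of variable 2: 5, 3, 6, 2, 1, 4
d = r₁ − r₂: 0, -2, -3, 0, 3, 2
d²: 0, 4, 9, 0, 9, 4; Σd² = 26
ρ = 1 − 6·26/(6·35) = 1 − 156/210 = 0.257

0.257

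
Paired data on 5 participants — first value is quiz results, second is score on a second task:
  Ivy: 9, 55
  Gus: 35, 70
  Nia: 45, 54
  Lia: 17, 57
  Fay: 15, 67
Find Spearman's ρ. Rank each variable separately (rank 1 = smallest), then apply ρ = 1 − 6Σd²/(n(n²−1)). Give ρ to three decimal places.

Ranks of variable 1: 1, 4, 5, 3, 2
Ranks of variable 2: 2, 5, 1, 3, 4
d = r₁ − r₂: -1, -1, 4, 0, -2
d²: 1, 1, 16, 0, 4; Σd² = 22
ρ = 1 − 6·22/(5·24) = 1 − 132/120 = -0.100

-0.100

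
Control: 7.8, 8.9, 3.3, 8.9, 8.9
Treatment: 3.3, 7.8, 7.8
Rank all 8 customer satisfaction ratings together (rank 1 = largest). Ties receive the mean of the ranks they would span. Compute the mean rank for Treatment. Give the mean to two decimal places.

5.83

Sorted (descending): 8.9, 8.9, 8.9, 7.8, 7.8, 7.8, 3.3, 3.3
The 3 values of 8.9 occupy positions 1–3 → average rank 2.
The 3 values of 7.8 occupy positions 4–6 → average rank 5.
The 2 values of 3.3 occupy positions 7–8 → average rank (7+8)/2 = 7.5.
Treatment values → pooled ranks: 3.3→7.5, 7.8→5, 7.8→5
Mean rank = (7.5 + 5 + 5) / 3 = 5.83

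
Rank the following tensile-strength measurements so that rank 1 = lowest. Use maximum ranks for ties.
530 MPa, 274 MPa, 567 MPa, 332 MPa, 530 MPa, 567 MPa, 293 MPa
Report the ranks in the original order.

Sorted (ascending): 274, 293, 332, 530, 530, 567, 567
The 2 values of 530 occupy positions 4–5 → each gets rank 5.
The 2 values of 567 occupy positions 6–7 → each gets rank 7.

5, 1, 7, 3, 5, 7, 2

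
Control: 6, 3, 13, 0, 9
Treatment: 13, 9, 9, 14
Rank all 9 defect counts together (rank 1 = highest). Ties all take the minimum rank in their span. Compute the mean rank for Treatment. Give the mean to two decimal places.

Sorted (descending): 14, 13, 13, 9, 9, 9, 6, 3, 0
The 2 values of 13 occupy positions 2–3 → each gets rank 2.
The 3 values of 9 occupy positions 4–6 → each gets rank 4.
Treatment values → pooled ranks: 13→2, 9→4, 9→4, 14→1
Mean rank = (2 + 4 + 4 + 1) / 4 = 2.75

2.75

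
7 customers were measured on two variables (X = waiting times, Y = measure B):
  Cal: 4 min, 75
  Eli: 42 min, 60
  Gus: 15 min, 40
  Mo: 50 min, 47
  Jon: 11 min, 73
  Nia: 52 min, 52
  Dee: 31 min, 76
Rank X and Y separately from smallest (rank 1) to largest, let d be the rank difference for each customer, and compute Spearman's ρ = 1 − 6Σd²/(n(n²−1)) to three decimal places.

-0.429

Ranks of variable 1: 1, 5, 3, 6, 2, 7, 4
Ranks of variable 2: 6, 4, 1, 2, 5, 3, 7
d = r₁ − r₂: -5, 1, 2, 4, -3, 4, -3
d²: 25, 1, 4, 16, 9, 16, 9; Σd² = 80
ρ = 1 − 6·80/(7·48) = 1 − 480/336 = -0.429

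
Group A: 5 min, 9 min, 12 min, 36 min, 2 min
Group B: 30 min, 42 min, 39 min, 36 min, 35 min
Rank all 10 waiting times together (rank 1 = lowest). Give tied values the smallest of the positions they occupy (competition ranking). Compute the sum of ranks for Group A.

Sorted (ascending): 2, 5, 9, 12, 30, 35, 36, 36, 39, 42
The 2 values of 36 occupy positions 7–8 → each gets rank 7.
Group A values → pooled ranks: 5→2, 9→3, 12→4, 36→7, 2→1
Rank sum = 2 + 3 + 4 + 7 + 1 = 17

17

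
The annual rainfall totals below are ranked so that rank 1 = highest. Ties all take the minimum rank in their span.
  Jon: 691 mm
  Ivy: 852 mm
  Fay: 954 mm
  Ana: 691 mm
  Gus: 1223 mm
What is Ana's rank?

4

Sorted (descending): 1223, 954, 852, 691, 691
The 2 values of 691 occupy positions 4–5 → each gets rank 4.
Ana has value 691 mm → rank 4.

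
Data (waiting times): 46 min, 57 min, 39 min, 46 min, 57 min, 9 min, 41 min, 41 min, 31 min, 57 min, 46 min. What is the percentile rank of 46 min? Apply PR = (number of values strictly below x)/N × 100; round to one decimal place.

45.5

N = 11.
Strictly below 46: 5. Equal to 46: 3.
PR = 5/11 × 100 = 45.5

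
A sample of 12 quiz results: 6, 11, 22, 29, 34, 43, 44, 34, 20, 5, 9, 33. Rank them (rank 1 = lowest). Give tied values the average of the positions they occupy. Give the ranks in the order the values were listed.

Sorted (ascending): 5, 6, 9, 11, 20, 22, 29, 33, 34, 34, 43, 44
The 2 values of 34 occupy positions 9–10 → average rank (9+10)/2 = 9.5.

2, 4, 6, 7, 9.5, 11, 12, 9.5, 5, 1, 3, 8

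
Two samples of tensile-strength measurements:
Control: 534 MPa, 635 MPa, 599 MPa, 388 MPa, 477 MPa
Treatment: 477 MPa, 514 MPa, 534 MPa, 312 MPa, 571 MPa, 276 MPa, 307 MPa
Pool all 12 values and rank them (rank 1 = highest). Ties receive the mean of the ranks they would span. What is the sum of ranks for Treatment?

Sorted (descending): 635, 599, 571, 534, 534, 514, 477, 477, 388, 312, 307, 276
The 2 values of 534 occupy positions 4–5 → average rank (4+5)/2 = 4.5.
The 2 values of 477 occupy positions 7–8 → average rank (7+8)/2 = 7.5.
Treatment values → pooled ranks: 477→7.5, 514→6, 534→4.5, 312→10, 571→3, 276→12, 307→11
Rank sum = 7.5 + 6 + 4.5 + 10 + 3 + 12 + 11 = 54

54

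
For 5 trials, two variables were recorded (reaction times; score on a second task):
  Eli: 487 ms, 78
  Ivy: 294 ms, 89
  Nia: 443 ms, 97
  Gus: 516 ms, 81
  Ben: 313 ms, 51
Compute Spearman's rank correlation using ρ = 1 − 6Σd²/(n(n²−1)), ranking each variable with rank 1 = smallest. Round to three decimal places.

Ranks of variable 1: 4, 1, 3, 5, 2
Ranks of variable 2: 2, 4, 5, 3, 1
d = r₁ − r₂: 2, -3, -2, 2, 1
d²: 4, 9, 4, 4, 1; Σd² = 22
ρ = 1 − 6·22/(5·24) = 1 − 132/120 = -0.100

-0.100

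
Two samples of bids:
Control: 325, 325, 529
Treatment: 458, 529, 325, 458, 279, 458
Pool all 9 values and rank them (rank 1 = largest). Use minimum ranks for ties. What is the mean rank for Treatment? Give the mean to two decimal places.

4.17

Sorted (descending): 529, 529, 458, 458, 458, 325, 325, 325, 279
The 2 values of 529 occupy positions 1–2 → each gets rank 1.
The 3 values of 458 occupy positions 3–5 → each gets rank 3.
The 3 values of 325 occupy positions 6–8 → each gets rank 6.
Treatment values → pooled ranks: 458→3, 529→1, 325→6, 458→3, 279→9, 458→3
Mean rank = (3 + 1 + 6 + 3 + 9 + 3) / 6 = 4.17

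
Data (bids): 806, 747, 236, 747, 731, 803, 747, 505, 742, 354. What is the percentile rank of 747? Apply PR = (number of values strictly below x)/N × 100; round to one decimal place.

50.0

N = 10.
Strictly below 747: 5. Equal to 747: 3.
PR = 5/10 × 100 = 50.0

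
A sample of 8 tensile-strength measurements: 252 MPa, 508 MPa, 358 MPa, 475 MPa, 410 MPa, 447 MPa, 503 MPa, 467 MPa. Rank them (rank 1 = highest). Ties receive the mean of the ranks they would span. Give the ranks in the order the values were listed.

8, 1, 7, 3, 6, 5, 2, 4

Sorted (descending): 508, 503, 475, 467, 447, 410, 358, 252
No ties — each value takes its position as its rank.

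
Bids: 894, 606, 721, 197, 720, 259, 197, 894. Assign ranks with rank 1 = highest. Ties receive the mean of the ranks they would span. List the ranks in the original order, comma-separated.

Sorted (descending): 894, 894, 721, 720, 606, 259, 197, 197
The 2 values of 894 occupy positions 1–2 → average rank (1+2)/2 = 1.5.
The 2 values of 197 occupy positions 7–8 → average rank (7+8)/2 = 7.5.

1.5, 5, 3, 7.5, 4, 6, 7.5, 1.5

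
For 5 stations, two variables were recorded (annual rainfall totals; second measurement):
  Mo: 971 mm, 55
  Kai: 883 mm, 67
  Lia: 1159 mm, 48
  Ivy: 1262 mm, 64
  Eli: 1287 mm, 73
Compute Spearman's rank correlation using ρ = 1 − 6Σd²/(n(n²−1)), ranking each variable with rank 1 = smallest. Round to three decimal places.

0.300

Ranks of variable 1: 2, 1, 3, 4, 5
Ranks of variable 2: 2, 4, 1, 3, 5
d = r₁ − r₂: 0, -3, 2, 1, 0
d²: 0, 9, 4, 1, 0; Σd² = 14
ρ = 1 − 6·14/(5·24) = 1 − 84/120 = 0.300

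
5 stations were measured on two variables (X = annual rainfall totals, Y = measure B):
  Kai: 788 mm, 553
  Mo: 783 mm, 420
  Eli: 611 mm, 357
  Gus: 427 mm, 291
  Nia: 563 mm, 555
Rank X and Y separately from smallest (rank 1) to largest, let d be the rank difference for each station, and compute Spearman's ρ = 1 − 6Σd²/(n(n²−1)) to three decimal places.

Ranks of variable 1: 5, 4, 3, 1, 2
Ranks of variable 2: 4, 3, 2, 1, 5
d = r₁ − r₂: 1, 1, 1, 0, -3
d²: 1, 1, 1, 0, 9; Σd² = 12
ρ = 1 − 6·12/(5·24) = 1 − 72/120 = 0.400

0.400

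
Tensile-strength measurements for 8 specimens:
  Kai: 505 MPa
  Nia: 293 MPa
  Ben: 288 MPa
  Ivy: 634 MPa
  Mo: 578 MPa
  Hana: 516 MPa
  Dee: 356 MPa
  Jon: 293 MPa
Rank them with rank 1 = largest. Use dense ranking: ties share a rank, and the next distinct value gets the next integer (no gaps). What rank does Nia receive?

6

Sorted (descending): 634, 578, 516, 505, 356, 293, 293, 288
The 2 values of 293 share dense rank 6.
Remaining distinct values take the next consecutive integers.
Nia has value 293 MPa → rank 6.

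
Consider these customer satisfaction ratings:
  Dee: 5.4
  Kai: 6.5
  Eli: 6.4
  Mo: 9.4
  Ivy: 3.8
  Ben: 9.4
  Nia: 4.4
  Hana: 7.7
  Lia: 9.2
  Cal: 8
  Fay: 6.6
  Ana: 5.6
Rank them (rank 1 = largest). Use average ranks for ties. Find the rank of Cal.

4

Sorted (descending): 9.4, 9.4, 9.2, 8, 7.7, 6.6, 6.5, 6.4, 5.6, 5.4, 4.4, 3.8
The 2 values of 9.4 occupy positions 1–2 → average rank (1+2)/2 = 1.5.
Cal has value 8 → rank 4.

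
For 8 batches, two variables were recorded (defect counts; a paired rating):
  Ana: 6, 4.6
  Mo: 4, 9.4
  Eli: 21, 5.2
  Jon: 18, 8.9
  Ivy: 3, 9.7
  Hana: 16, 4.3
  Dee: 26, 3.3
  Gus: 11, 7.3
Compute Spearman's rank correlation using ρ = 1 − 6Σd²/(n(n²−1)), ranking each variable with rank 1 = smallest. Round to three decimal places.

-0.690

Ranks of variable 1: 3, 2, 7, 6, 1, 5, 8, 4
Ranks of variable 2: 3, 7, 4, 6, 8, 2, 1, 5
d = r₁ − r₂: 0, -5, 3, 0, -7, 3, 7, -1
d²: 0, 25, 9, 0, 49, 9, 49, 1; Σd² = 142
ρ = 1 − 6·142/(8·63) = 1 − 852/504 = -0.690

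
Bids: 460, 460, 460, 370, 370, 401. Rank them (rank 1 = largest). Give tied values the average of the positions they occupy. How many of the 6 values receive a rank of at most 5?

Sorted (descending): 460, 460, 460, 401, 370, 370
The 3 values of 460 occupy positions 1–3 → average rank 2.
The 2 values of 370 occupy positions 5–6 → average rank (5+6)/2 = 5.5.
Ranks ≤ 5: {2, 2, 2, 4} → 4 values.

4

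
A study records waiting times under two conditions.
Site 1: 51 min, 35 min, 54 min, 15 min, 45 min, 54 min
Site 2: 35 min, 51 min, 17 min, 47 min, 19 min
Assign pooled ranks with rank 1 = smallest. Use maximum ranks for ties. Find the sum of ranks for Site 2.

Sorted (ascending): 15, 17, 19, 35, 35, 45, 47, 51, 51, 54, 54
The 2 values of 35 occupy positions 4–5 → each gets rank 5.
The 2 values of 51 occupy positions 8–9 → each gets rank 9.
The 2 values of 54 occupy positions 10–11 → each gets rank 11.
Site 2 values → pooled ranks: 35→5, 51→9, 17→2, 47→7, 19→3
Rank sum = 5 + 9 + 2 + 7 + 3 = 26

26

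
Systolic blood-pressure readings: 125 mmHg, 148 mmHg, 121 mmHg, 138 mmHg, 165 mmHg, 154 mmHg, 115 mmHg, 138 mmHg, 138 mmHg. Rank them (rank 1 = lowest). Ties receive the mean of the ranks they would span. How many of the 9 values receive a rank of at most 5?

Sorted (ascending): 115, 121, 125, 138, 138, 138, 148, 154, 165
The 3 values of 138 occupy positions 4–6 → average rank 5.
Ranks ≤ 5: {1, 2, 3, 5, 5, 5} → 6 values.

6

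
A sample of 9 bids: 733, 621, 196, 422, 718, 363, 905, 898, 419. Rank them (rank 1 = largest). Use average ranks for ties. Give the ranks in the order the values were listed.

3, 5, 9, 6, 4, 8, 1, 2, 7

Sorted (descending): 905, 898, 733, 718, 621, 422, 419, 363, 196
No ties — each value takes its position as its rank.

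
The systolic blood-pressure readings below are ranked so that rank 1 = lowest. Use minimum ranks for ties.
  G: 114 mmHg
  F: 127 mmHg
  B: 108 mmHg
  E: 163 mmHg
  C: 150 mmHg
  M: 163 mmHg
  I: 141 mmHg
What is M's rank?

6

Sorted (ascending): 108, 114, 127, 141, 150, 163, 163
The 2 values of 163 occupy positions 6–7 → each gets rank 6.
M has value 163 mmHg → rank 6.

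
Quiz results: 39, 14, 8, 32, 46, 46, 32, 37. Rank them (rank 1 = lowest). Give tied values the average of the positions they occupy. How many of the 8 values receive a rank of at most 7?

6

Sorted (ascending): 8, 14, 32, 32, 37, 39, 46, 46
The 2 values of 32 occupy positions 3–4 → average rank (3+4)/2 = 3.5.
The 2 values of 46 occupy positions 7–8 → average rank (7+8)/2 = 7.5.
Ranks ≤ 7: {1, 2, 3.5, 3.5, 5, 6} → 6 values.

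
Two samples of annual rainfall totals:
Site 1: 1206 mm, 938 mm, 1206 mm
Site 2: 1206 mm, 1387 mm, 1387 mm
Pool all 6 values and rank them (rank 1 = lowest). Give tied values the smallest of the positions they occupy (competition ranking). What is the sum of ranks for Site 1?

5

Sorted (ascending): 938, 1206, 1206, 1206, 1387, 1387
The 3 values of 1206 occupy positions 2–4 → each gets rank 2.
The 2 values of 1387 occupy positions 5–6 → each gets rank 5.
Site 1 values → pooled ranks: 1206→2, 938→1, 1206→2
Rank sum = 2 + 1 + 2 = 5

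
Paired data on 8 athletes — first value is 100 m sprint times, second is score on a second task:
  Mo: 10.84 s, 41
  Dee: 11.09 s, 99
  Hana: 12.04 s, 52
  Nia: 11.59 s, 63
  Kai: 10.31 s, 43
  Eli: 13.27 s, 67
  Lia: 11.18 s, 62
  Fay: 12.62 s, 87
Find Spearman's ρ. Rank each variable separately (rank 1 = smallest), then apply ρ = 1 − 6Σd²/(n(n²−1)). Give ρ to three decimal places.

0.524

Ranks of variable 1: 2, 3, 6, 5, 1, 8, 4, 7
Ranks of variable 2: 1, 8, 3, 5, 2, 6, 4, 7
d = r₁ − r₂: 1, -5, 3, 0, -1, 2, 0, 0
d²: 1, 25, 9, 0, 1, 4, 0, 0; Σd² = 40
ρ = 1 − 6·40/(8·63) = 1 − 240/504 = 0.524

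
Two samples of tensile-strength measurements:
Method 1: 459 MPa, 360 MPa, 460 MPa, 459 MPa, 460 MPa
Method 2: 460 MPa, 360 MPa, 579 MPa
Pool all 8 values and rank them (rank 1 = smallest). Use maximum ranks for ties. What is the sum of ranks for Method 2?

17

Sorted (ascending): 360, 360, 459, 459, 460, 460, 460, 579
The 2 values of 360 occupy positions 1–2 → each gets rank 2.
The 2 values of 459 occupy positions 3–4 → each gets rank 4.
The 3 values of 460 occupy positions 5–7 → each gets rank 7.
Method 2 values → pooled ranks: 460→7, 360→2, 579→8
Rank sum = 7 + 2 + 8 = 17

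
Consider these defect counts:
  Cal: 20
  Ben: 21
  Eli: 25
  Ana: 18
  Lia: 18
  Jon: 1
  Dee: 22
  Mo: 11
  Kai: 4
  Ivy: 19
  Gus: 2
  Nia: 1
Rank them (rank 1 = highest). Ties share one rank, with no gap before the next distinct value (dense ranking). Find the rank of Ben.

3

Sorted (descending): 25, 22, 21, 20, 19, 18, 18, 11, 4, 2, 1, 1
The 2 values of 18 share dense rank 6.
The 2 values of 1 share dense rank 10.
Remaining distinct values take the next consecutive integers.
Ben has value 21 → rank 3.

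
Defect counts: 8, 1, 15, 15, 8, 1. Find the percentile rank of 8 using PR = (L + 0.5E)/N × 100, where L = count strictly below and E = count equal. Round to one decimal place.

N = 6.
Strictly below 8: 2. Equal to 8: 2.
PR = (2 + 0.5·2)/6 × 100 = 50.0

50.0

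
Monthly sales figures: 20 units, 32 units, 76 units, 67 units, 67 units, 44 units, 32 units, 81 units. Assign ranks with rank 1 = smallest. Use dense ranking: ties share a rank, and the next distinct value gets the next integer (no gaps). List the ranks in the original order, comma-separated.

Sorted (ascending): 20, 32, 32, 44, 67, 67, 76, 81
The 2 values of 32 share dense rank 2.
The 2 values of 67 share dense rank 4.
Remaining distinct values take the next consecutive integers.

1, 2, 5, 4, 4, 3, 2, 6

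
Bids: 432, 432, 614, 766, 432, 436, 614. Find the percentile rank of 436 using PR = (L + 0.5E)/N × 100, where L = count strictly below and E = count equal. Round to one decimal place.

N = 7.
Strictly below 436: 3. Equal to 436: 1.
PR = (3 + 0.5·1)/7 × 100 = 50.0

50.0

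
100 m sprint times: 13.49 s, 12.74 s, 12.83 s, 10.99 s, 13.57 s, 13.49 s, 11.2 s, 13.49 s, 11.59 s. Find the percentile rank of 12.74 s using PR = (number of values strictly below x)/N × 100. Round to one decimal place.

N = 9.
Strictly below 12.74: 3. Equal to 12.74: 1.
PR = 3/9 × 100 = 33.3

33.3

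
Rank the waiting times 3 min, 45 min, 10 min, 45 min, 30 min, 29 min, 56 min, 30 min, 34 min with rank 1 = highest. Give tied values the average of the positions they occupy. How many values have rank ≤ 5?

4

Sorted (descending): 56, 45, 45, 34, 30, 30, 29, 10, 3
The 2 values of 45 occupy positions 2–3 → average rank (2+3)/2 = 2.5.
The 2 values of 30 occupy positions 5–6 → average rank (5+6)/2 = 5.5.
Ranks ≤ 5: {1, 2.5, 2.5, 4} → 4 values.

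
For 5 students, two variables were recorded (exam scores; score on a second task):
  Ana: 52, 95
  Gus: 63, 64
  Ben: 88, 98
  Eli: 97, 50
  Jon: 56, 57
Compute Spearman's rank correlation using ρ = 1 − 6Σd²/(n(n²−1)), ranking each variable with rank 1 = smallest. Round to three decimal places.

-0.300

Ranks of variable 1: 1, 3, 4, 5, 2
Ranks of variable 2: 4, 3, 5, 1, 2
d = r₁ − r₂: -3, 0, -1, 4, 0
d²: 9, 0, 1, 16, 0; Σd² = 26
ρ = 1 − 6·26/(5·24) = 1 − 156/120 = -0.300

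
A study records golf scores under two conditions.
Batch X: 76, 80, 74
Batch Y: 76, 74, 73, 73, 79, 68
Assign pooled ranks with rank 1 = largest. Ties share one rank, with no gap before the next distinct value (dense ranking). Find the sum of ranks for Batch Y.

Sorted (descending): 80, 79, 76, 76, 74, 74, 73, 73, 68
The 2 values of 76 share dense rank 3.
The 2 values of 74 share dense rank 4.
The 2 values of 73 share dense rank 5.
Remaining distinct values take the next consecutive integers.
Batch Y values → pooled ranks: 76→3, 74→4, 73→5, 73→5, 79→2, 68→6
Rank sum = 3 + 4 + 5 + 5 + 2 + 6 = 25

25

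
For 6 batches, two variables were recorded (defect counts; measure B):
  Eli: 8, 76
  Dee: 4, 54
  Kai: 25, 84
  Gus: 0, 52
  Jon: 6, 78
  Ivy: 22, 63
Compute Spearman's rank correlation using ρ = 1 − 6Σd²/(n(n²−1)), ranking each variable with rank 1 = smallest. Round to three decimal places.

0.771

Ranks of variable 1: 4, 2, 6, 1, 3, 5
Ranks of variable 2: 4, 2, 6, 1, 5, 3
d = r₁ − r₂: 0, 0, 0, 0, -2, 2
d²: 0, 0, 0, 0, 4, 4; Σd² = 8
ρ = 1 − 6·8/(6·35) = 1 − 48/210 = 0.771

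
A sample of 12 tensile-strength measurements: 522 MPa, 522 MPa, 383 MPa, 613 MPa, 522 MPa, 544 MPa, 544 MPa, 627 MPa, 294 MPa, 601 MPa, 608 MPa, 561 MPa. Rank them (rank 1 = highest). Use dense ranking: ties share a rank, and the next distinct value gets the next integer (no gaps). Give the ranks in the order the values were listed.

7, 7, 8, 2, 7, 6, 6, 1, 9, 4, 3, 5

Sorted (descending): 627, 613, 608, 601, 561, 544, 544, 522, 522, 522, 383, 294
The 2 values of 544 share dense rank 6.
The 3 values of 522 share dense rank 7.
Remaining distinct values take the next consecutive integers.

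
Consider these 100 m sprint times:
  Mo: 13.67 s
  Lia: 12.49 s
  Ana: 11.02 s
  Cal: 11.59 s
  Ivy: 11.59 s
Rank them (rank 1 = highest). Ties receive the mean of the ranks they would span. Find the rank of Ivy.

Sorted (descending): 13.67, 12.49, 11.59, 11.59, 11.02
The 2 values of 11.59 occupy positions 3–4 → average rank (3+4)/2 = 3.5.
Ivy has value 11.59 s → rank 3.5.

3.5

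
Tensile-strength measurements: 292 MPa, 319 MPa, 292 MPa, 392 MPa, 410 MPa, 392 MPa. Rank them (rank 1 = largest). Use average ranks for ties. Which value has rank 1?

Sorted (descending): 410, 392, 392, 319, 292, 292
The 2 values of 392 occupy positions 2–3 → average rank (2+3)/2 = 2.5.
The 2 values of 292 occupy positions 5–6 → average rank (5+6)/2 = 5.5.
Rank 1 → value 410.

410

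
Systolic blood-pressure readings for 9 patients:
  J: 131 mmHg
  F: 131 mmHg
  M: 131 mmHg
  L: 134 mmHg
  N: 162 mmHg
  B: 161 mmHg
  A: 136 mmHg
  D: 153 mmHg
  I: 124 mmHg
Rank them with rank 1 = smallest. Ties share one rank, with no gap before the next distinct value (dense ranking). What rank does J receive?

2

Sorted (ascending): 124, 131, 131, 131, 134, 136, 153, 161, 162
The 3 values of 131 share dense rank 2.
Remaining distinct values take the next consecutive integers.
J has value 131 mmHg → rank 2.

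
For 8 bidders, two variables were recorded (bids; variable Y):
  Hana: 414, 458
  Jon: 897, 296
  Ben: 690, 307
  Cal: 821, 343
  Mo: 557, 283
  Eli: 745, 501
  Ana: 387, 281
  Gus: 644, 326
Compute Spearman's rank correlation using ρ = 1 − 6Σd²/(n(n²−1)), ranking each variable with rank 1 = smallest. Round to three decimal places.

Ranks of variable 1: 2, 8, 5, 7, 3, 6, 1, 4
Ranks of variable 2: 7, 3, 4, 6, 2, 8, 1, 5
d = r₁ − r₂: -5, 5, 1, 1, 1, -2, 0, -1
d²: 25, 25, 1, 1, 1, 4, 0, 1; Σd² = 58
ρ = 1 − 6·58/(8·63) = 1 − 348/504 = 0.310

0.310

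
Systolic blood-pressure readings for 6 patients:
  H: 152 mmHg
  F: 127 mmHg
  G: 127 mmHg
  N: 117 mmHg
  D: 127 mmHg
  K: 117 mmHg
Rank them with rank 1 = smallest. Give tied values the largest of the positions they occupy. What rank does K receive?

Sorted (ascending): 117, 117, 127, 127, 127, 152
The 2 values of 117 occupy positions 1–2 → each gets rank 2.
The 3 values of 127 occupy positions 3–5 → each gets rank 5.
K has value 117 mmHg → rank 2.

2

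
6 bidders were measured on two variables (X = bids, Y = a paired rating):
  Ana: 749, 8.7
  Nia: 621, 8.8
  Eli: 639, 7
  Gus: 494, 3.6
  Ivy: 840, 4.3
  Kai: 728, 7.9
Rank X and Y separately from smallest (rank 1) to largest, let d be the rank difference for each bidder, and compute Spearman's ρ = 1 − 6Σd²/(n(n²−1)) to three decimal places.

Ranks of variable 1: 5, 2, 3, 1, 6, 4
Ranks of variable 2: 5, 6, 3, 1, 2, 4
d = r₁ − r₂: 0, -4, 0, 0, 4, 0
d²: 0, 16, 0, 0, 16, 0; Σd² = 32
ρ = 1 − 6·32/(6·35) = 1 − 192/210 = 0.086

0.086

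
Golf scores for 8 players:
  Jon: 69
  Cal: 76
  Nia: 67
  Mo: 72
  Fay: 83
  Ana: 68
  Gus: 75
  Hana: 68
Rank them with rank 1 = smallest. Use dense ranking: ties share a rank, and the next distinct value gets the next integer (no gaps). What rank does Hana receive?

Sorted (ascending): 67, 68, 68, 69, 72, 75, 76, 83
The 2 values of 68 share dense rank 2.
Remaining distinct values take the next consecutive integers.
Hana has value 68 → rank 2.

2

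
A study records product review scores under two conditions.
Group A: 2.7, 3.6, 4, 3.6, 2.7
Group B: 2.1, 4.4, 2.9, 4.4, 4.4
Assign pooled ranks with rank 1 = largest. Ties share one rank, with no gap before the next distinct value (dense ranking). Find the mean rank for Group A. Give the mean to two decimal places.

3.60

Sorted (descending): 4.4, 4.4, 4.4, 4, 3.6, 3.6, 2.9, 2.7, 2.7, 2.1
The 3 values of 4.4 share dense rank 1.
The 2 values of 3.6 share dense rank 3.
The 2 values of 2.7 share dense rank 5.
Remaining distinct values take the next consecutive integers.
Group A values → pooled ranks: 2.7→5, 3.6→3, 4→2, 3.6→3, 2.7→5
Mean rank = (5 + 3 + 2 + 3 + 5) / 5 = 3.60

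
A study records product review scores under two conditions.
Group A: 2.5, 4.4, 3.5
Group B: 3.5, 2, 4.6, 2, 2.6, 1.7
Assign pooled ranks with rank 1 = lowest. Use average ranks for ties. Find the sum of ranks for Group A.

18.5

Sorted (ascending): 1.7, 2, 2, 2.5, 2.6, 3.5, 3.5, 4.4, 4.6
The 2 values of 2 occupy positions 2–3 → average rank (2+3)/2 = 2.5.
The 2 values of 3.5 occupy positions 6–7 → average rank (6+7)/2 = 6.5.
Group A values → pooled ranks: 2.5→4, 4.4→8, 3.5→6.5
Rank sum = 4 + 8 + 6.5 = 18.5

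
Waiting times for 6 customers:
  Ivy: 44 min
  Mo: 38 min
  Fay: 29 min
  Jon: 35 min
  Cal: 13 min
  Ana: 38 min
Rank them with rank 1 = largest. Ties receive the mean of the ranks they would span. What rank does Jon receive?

Sorted (descending): 44, 38, 38, 35, 29, 13
The 2 values of 38 occupy positions 2–3 → average rank (2+3)/2 = 2.5.
Jon has value 35 min → rank 4.

4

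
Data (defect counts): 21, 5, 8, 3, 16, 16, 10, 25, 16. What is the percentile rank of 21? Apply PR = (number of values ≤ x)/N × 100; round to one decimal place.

N = 9.
Strictly below 21: 7. Equal to 21: 1.
PR = 8/9 × 100 = 88.9

88.9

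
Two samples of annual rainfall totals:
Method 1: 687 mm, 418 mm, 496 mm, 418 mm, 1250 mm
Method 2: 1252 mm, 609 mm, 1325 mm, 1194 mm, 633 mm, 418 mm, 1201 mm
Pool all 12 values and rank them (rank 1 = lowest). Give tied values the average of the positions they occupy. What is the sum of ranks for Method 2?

53

Sorted (ascending): 418, 418, 418, 496, 609, 633, 687, 1194, 1201, 1250, 1252, 1325
The 3 values of 418 occupy positions 1–3 → average rank 2.
Method 2 values → pooled ranks: 1252→11, 609→5, 1325→12, 1194→8, 633→6, 418→2, 1201→9
Rank sum = 11 + 5 + 12 + 8 + 6 + 2 + 9 = 53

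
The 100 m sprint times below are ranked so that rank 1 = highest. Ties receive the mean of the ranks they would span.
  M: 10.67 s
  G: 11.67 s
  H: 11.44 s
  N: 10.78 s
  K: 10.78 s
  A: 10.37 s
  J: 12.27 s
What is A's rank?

7

Sorted (descending): 12.27, 11.67, 11.44, 10.78, 10.78, 10.67, 10.37
The 2 values of 10.78 occupy positions 4–5 → average rank (4+5)/2 = 4.5.
A has value 10.37 s → rank 7.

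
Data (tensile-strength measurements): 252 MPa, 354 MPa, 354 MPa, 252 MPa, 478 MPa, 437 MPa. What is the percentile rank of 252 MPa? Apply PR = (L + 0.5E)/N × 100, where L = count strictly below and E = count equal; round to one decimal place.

N = 6.
Strictly below 252: 0. Equal to 252: 2.
PR = (0 + 0.5·2)/6 × 100 = 16.7

16.7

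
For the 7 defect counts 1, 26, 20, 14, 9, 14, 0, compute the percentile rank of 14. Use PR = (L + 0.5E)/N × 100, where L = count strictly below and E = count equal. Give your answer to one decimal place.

N = 7.
Strictly below 14: 3. Equal to 14: 2.
PR = (3 + 0.5·2)/7 × 100 = 57.1

57.1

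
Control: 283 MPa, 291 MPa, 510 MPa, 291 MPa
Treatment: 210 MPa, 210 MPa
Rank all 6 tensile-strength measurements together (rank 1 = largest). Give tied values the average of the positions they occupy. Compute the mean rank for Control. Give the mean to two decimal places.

2.50

Sorted (descending): 510, 291, 291, 283, 210, 210
The 2 values of 291 occupy positions 2–3 → average rank (2+3)/2 = 2.5.
The 2 values of 210 occupy positions 5–6 → average rank (5+6)/2 = 5.5.
Control values → pooled ranks: 283→4, 291→2.5, 510→1, 291→2.5
Mean rank = (4 + 2.5 + 1 + 2.5) / 4 = 2.50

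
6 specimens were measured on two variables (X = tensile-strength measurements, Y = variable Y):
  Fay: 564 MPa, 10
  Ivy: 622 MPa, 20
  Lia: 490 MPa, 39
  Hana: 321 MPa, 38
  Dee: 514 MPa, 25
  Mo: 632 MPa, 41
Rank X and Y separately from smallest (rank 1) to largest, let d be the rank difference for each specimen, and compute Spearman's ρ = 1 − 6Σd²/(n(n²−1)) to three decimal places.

Ranks of variable 1: 4, 5, 2, 1, 3, 6
Ranks of variable 2: 1, 2, 5, 4, 3, 6
d = r₁ − r₂: 3, 3, -3, -3, 0, 0
d²: 9, 9, 9, 9, 0, 0; Σd² = 36
ρ = 1 − 6·36/(6·35) = 1 − 216/210 = -0.029

-0.029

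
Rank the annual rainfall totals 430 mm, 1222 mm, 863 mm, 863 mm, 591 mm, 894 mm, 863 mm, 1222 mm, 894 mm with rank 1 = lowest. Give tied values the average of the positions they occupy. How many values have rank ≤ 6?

5

Sorted (ascending): 430, 591, 863, 863, 863, 894, 894, 1222, 1222
The 3 values of 863 occupy positions 3–5 → average rank 4.
The 2 values of 894 occupy positions 6–7 → average rank (6+7)/2 = 6.5.
The 2 values of 1222 occupy positions 8–9 → average rank (8+9)/2 = 8.5.
Ranks ≤ 6: {1, 2, 4, 4, 4} → 5 values.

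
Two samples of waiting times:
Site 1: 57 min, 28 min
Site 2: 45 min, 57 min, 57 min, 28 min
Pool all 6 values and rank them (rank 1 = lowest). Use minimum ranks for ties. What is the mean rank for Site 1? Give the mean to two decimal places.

Sorted (ascending): 28, 28, 45, 57, 57, 57
The 2 values of 28 occupy positions 1–2 → each gets rank 1.
The 3 values of 57 occupy positions 4–6 → each gets rank 4.
Site 1 values → pooled ranks: 57→4, 28→1
Mean rank = (4 + 1) / 2 = 2.50

2.50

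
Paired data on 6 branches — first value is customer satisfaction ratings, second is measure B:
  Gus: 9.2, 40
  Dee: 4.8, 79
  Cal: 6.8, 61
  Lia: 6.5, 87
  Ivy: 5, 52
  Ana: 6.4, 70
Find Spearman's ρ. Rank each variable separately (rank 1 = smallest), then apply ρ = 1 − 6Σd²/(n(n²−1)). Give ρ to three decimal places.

Ranks of variable 1: 6, 1, 5, 4, 2, 3
Ranks of variable 2: 1, 5, 3, 6, 2, 4
d = r₁ − r₂: 5, -4, 2, -2, 0, -1
d²: 25, 16, 4, 4, 0, 1; Σd² = 50
ρ = 1 − 6·50/(6·35) = 1 − 300/210 = -0.429

-0.429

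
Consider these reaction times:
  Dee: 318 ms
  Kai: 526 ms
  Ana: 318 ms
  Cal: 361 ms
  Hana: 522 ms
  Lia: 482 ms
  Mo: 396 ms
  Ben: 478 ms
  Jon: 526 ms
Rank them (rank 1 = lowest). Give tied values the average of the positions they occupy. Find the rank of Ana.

1.5

Sorted (ascending): 318, 318, 361, 396, 478, 482, 522, 526, 526
The 2 values of 318 occupy positions 1–2 → average rank (1+2)/2 = 1.5.
The 2 values of 526 occupy positions 8–9 → average rank (8+9)/2 = 8.5.
Ana has value 318 ms → rank 1.5.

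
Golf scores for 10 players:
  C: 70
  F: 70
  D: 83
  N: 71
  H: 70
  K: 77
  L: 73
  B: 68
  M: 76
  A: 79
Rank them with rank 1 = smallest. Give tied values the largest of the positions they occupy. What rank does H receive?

4

Sorted (ascending): 68, 70, 70, 70, 71, 73, 76, 77, 79, 83
The 3 values of 70 occupy positions 2–4 → each gets rank 4.
H has value 70 → rank 4.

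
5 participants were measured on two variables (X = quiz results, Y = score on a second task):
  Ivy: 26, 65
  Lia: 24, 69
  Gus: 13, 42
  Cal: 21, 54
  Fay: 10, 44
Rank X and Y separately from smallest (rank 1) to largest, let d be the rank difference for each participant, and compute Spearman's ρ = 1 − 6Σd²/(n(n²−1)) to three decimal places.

Ranks of variable 1: 5, 4, 2, 3, 1
Ranks of variable 2: 4, 5, 1, 3, 2
d = r₁ − r₂: 1, -1, 1, 0, -1
d²: 1, 1, 1, 0, 1; Σd² = 4
ρ = 1 − 6·4/(5·24) = 1 − 24/120 = 0.800

0.800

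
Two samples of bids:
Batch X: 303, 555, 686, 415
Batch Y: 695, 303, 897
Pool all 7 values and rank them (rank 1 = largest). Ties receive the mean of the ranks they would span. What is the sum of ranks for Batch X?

18.5

Sorted (descending): 897, 695, 686, 555, 415, 303, 303
The 2 values of 303 occupy positions 6–7 → average rank (6+7)/2 = 6.5.
Batch X values → pooled ranks: 303→6.5, 555→4, 686→3, 415→5
Rank sum = 6.5 + 4 + 3 + 5 = 18.5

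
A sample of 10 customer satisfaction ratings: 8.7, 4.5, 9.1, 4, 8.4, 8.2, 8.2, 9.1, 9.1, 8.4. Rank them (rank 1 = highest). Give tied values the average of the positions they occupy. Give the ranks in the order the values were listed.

4, 9, 2, 10, 5.5, 7.5, 7.5, 2, 2, 5.5

Sorted (descending): 9.1, 9.1, 9.1, 8.7, 8.4, 8.4, 8.2, 8.2, 4.5, 4
The 3 values of 9.1 occupy positions 1–3 → average rank 2.
The 2 values of 8.4 occupy positions 5–6 → average rank (5+6)/2 = 5.5.
The 2 values of 8.2 occupy positions 7–8 → average rank (7+8)/2 = 7.5.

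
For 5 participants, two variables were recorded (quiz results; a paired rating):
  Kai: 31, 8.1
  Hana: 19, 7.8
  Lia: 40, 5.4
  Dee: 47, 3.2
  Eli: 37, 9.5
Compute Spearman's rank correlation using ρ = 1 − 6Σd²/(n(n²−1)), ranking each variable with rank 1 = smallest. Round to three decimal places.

Ranks of variable 1: 2, 1, 4, 5, 3
Ranks of variable 2: 4, 3, 2, 1, 5
d = r₁ − r₂: -2, -2, 2, 4, -2
d²: 4, 4, 4, 16, 4; Σd² = 32
ρ = 1 − 6·32/(5·24) = 1 − 192/120 = -0.600

-0.600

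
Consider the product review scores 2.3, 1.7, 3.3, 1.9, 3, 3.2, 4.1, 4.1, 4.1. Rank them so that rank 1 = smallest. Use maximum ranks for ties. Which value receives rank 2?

Sorted (ascending): 1.7, 1.9, 2.3, 3, 3.2, 3.3, 4.1, 4.1, 4.1
The 3 values of 4.1 occupy positions 7–9 → each gets rank 9.
Rank 2 → value 1.9.

1.9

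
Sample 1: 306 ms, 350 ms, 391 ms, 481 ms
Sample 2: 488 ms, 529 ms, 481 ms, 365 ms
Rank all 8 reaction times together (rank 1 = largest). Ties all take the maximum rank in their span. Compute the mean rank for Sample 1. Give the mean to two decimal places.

Sorted (descending): 529, 488, 481, 481, 391, 365, 350, 306
The 2 values of 481 occupy positions 3–4 → each gets rank 4.
Sample 1 values → pooled ranks: 306→8, 350→7, 391→5, 481→4
Mean rank = (8 + 7 + 5 + 4) / 4 = 6.00

6.00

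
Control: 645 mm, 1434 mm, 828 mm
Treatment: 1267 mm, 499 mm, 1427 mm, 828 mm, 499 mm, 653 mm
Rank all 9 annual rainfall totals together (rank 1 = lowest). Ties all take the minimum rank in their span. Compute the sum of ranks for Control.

Sorted (ascending): 499, 499, 645, 653, 828, 828, 1267, 1427, 1434
The 2 values of 499 occupy positions 1–2 → each gets rank 1.
The 2 values of 828 occupy positions 5–6 → each gets rank 5.
Control values → pooled ranks: 645→3, 1434→9, 828→5
Rank sum = 3 + 9 + 5 = 17

17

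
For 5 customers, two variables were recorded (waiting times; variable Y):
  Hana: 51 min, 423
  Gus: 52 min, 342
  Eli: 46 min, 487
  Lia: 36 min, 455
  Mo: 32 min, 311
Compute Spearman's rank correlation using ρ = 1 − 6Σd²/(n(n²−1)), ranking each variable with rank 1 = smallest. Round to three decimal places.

0.100

Ranks of variable 1: 4, 5, 3, 2, 1
Ranks of variable 2: 3, 2, 5, 4, 1
d = r₁ − r₂: 1, 3, -2, -2, 0
d²: 1, 9, 4, 4, 0; Σd² = 18
ρ = 1 − 6·18/(5·24) = 1 − 108/120 = 0.100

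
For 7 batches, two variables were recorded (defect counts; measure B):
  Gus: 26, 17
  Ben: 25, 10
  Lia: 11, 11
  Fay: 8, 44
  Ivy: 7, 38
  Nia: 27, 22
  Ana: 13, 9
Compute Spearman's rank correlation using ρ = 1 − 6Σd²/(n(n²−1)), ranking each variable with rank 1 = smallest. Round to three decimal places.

Ranks of variable 1: 6, 5, 3, 2, 1, 7, 4
Ranks of variable 2: 4, 2, 3, 7, 6, 5, 1
d = r₁ − r₂: 2, 3, 0, -5, -5, 2, 3
d²: 4, 9, 0, 25, 25, 4, 9; Σd² = 76
ρ = 1 − 6·76/(7·48) = 1 − 456/336 = -0.357

-0.357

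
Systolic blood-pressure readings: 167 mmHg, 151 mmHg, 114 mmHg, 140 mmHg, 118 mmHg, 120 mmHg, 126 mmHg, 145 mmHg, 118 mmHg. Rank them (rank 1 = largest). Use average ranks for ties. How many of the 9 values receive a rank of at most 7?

Sorted (descending): 167, 151, 145, 140, 126, 120, 118, 118, 114
The 2 values of 118 occupy positions 7–8 → average rank (7+8)/2 = 7.5.
Ranks ≤ 7: {1, 2, 3, 4, 5, 6} → 6 values.

6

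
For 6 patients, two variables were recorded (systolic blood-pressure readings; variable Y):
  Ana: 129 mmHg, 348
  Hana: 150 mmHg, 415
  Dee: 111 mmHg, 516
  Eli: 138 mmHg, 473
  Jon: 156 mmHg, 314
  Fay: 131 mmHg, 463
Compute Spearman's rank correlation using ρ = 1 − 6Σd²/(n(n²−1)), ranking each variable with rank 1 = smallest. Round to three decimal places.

Ranks of variable 1: 2, 5, 1, 4, 6, 3
Ranks of variable 2: 2, 3, 6, 5, 1, 4
d = r₁ − r₂: 0, 2, -5, -1, 5, -1
d²: 0, 4, 25, 1, 25, 1; Σd² = 56
ρ = 1 − 6·56/(6·35) = 1 − 336/210 = -0.600

-0.600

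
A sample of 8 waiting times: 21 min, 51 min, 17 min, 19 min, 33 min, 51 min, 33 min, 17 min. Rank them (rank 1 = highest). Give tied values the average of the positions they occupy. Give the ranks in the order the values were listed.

5, 1.5, 7.5, 6, 3.5, 1.5, 3.5, 7.5

Sorted (descending): 51, 51, 33, 33, 21, 19, 17, 17
The 2 values of 51 occupy positions 1–2 → average rank (1+2)/2 = 1.5.
The 2 values of 33 occupy positions 3–4 → average rank (3+4)/2 = 3.5.
The 2 values of 17 occupy positions 7–8 → average rank (7+8)/2 = 7.5.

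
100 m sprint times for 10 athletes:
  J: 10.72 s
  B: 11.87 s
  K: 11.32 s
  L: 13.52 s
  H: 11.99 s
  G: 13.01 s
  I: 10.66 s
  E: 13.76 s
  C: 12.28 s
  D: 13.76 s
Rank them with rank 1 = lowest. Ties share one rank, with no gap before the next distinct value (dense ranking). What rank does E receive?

Sorted (ascending): 10.66, 10.72, 11.32, 11.87, 11.99, 12.28, 13.01, 13.52, 13.76, 13.76
The 2 values of 13.76 share dense rank 9.
Remaining distinct values take the next consecutive integers.
E has value 13.76 s → rank 9.

9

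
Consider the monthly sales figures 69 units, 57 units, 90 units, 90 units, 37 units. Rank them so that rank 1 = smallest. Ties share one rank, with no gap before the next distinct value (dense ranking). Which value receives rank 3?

Sorted (ascending): 37, 57, 69, 90, 90
The 2 values of 90 share dense rank 4.
Remaining distinct values take the next consecutive integers.
Rank 3 → value 69.

69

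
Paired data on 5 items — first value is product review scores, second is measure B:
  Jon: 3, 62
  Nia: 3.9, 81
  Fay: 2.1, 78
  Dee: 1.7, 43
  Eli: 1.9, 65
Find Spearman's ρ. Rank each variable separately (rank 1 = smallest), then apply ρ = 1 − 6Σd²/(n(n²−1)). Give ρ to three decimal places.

0.700

Ranks of variable 1: 4, 5, 3, 1, 2
Ranks of variable 2: 2, 5, 4, 1, 3
d = r₁ − r₂: 2, 0, -1, 0, -1
d²: 4, 0, 1, 0, 1; Σd² = 6
ρ = 1 − 6·6/(5·24) = 1 − 36/120 = 0.700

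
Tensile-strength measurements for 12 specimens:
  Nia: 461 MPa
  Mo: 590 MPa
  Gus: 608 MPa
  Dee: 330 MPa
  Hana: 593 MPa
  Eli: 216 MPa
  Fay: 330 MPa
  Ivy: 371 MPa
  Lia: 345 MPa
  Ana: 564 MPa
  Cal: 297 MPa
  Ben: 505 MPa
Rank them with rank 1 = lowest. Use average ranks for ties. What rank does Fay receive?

Sorted (ascending): 216, 297, 330, 330, 345, 371, 461, 505, 564, 590, 593, 608
The 2 values of 330 occupy positions 3–4 → average rank (3+4)/2 = 3.5.
Fay has value 330 MPa → rank 3.5.

3.5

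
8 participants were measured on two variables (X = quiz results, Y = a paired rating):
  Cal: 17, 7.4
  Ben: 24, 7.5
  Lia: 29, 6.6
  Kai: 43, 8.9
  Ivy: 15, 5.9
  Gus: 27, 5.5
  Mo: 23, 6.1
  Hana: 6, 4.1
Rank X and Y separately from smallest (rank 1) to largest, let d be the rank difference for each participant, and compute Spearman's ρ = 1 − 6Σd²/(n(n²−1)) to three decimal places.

Ranks of variable 1: 3, 5, 7, 8, 2, 6, 4, 1
Ranks of variable 2: 6, 7, 5, 8, 3, 2, 4, 1
d = r₁ − r₂: -3, -2, 2, 0, -1, 4, 0, 0
d²: 9, 4, 4, 0, 1, 16, 0, 0; Σd² = 34
ρ = 1 − 6·34/(8·63) = 1 − 204/504 = 0.595

0.595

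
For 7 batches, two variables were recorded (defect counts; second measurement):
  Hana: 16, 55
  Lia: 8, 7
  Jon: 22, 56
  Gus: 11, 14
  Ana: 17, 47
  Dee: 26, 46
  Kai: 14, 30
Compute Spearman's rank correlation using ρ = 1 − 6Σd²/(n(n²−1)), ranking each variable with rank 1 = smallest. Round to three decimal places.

0.750

Ranks of variable 1: 4, 1, 6, 2, 5, 7, 3
Ranks of variable 2: 6, 1, 7, 2, 5, 4, 3
d = r₁ − r₂: -2, 0, -1, 0, 0, 3, 0
d²: 4, 0, 1, 0, 0, 9, 0; Σd² = 14
ρ = 1 − 6·14/(7·48) = 1 − 84/336 = 0.750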